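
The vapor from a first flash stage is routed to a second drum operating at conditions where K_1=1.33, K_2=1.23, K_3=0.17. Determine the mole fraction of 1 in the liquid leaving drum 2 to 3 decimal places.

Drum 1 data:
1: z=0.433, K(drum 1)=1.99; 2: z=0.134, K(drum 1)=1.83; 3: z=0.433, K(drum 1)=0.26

Drum 1:
Material balance + equilibrium reduce to Σ zᵢ(Kᵢ−1)/(1+ψ₁(Kᵢ−1)) = 0.
g(0) = ΣzᵢKᵢ − 1 = 0.219 and g(1) = 1 − Σzᵢ/Kᵢ = -0.956, so a root lies in (0, 1).
Newton iteration, ψ₁⁰ = 0.5:
  ψ₁ = 0.500: g = -0.1433, g' = -0.833 → ψ₁ = 0.328
  ψ₁ = 0.328: g = -0.0122, g' = -0.712 → ψ₁ = 0.311
Converged at ψ₁ = 0.311.
Drum-1 compositions:
  1: x = 0.331, y = 0.659
  2: x = 0.107, y = 0.195
  3: x = 0.562, y = 0.146
Drum-2 feed = drum-1 vapor: z₂ = (0.6589, 0.1949, 0.1462).
Drum 2:
Rachford–Rice: g(ψ₂) = Σ zᵢ(Kᵢ−1)/(1+ψ₂(Kᵢ−1)) = 0.
g(0) = ΣzᵢKᵢ − 1 = 0.141 and g(1) = 1 − Σzᵢ/Kᵢ = -0.514, so a root lies in (0, 1).
Newton iteration, ψ₂⁰ = 0.42:
  ψ₂ = 0.420: g = 0.0455, g' = -0.301 → ψ₂ = 0.571
  ψ₂ = 0.571: g = -0.0082, g' = -0.423 → ψ₂ = 0.552
  ψ₂ = 0.552: g = -0.0002, g' = -0.402 → ψ₂ = 0.551
Converged at ψ₂ = 0.551.
  1: x = 0.557, y = 0.741
  2: x = 0.173, y = 0.213
  3: x = 0.270, y = 0.046

x_1 (drum 2) = 0.557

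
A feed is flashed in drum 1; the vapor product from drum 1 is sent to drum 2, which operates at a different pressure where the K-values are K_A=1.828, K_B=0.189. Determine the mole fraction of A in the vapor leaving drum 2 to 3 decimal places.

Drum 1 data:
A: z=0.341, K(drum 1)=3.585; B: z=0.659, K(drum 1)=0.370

Drum 1:
Newton–Raphson from ψ₁ = 0.5:
  ψ₁ = 0.500: g = -0.2216, g' = -0.991 → ψ₁ = 0.276
  ψ₁ = 0.276: g = 0.0114, g' = -1.159 → ψ₁ = 0.286
Converged at ψ₁ = 0.286.
Drum-1 compositions:
  A: x = 0.196, y = 0.703
  B: x = 0.804, y = 0.297
Drum-2 feed = drum-1 vapor: z₂ = (0.7025, 0.2975).
Drum 2:
Let ψ₂ = V/F and solve Σ zᵢ(Kᵢ−1)/(1+ψ₂(Kᵢ−1)) = 0.
Feasibility: ΣzᵢKᵢ = 1.340, Σzᵢ/Kᵢ = 1.958 — both > 1, two phases present.
Binary case is linear: z₁(K₁−1)(1+ψ₂(K₂−1)) + z₂(K₂−1)(1+ψ₂(K₁−1)) = 0
⇒ ψ₂ = [z₁(K₁−1)+z₂(K₂−1)] / [−(K₁−1)(K₂−1)] = 0.3404/0.6715 = 0.507
  A: x = 0.495, y = 0.905
  B: x = 0.505, y = 0.095

y_A (drum 2) = 0.905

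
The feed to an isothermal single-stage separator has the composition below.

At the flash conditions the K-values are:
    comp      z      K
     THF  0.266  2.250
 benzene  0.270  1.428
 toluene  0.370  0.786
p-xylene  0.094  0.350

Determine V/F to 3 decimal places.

V/F = 0.885

Newton–Raphson from V/F = 0.5:
  V/F = 0.500: g = 0.1206, g' = -0.299 → V/F = 0.903
  V/F = 0.903: g = -0.0065, g' = -0.376 → V/F = 0.886
  V/F = 0.886: g = -0.0001, g' = -0.366 → V/F = 0.885
Converged at V/F = 0.885.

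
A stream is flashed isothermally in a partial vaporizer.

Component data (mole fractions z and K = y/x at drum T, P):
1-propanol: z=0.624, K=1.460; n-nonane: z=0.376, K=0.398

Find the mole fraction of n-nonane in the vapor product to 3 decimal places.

y_n-nonane = 0.172

Binary case is linear: z₁(K₁−1)(1+ψ(K₂−1)) + z₂(K₂−1)(1+ψ(K₁−1)) = 0
⇒ ψ = [z₁(K₁−1)+z₂(K₂−1)] / [−(K₁−1)(K₂−1)] = 0.0607/0.2769 = 0.219
Compositions from xᵢ = zᵢ/(1+ψ(Kᵢ−1)), yᵢ = Kᵢxᵢ:
  1-propanol: x = 0.567, y = 0.828
  n-nonane: x = 0.433, y = 0.172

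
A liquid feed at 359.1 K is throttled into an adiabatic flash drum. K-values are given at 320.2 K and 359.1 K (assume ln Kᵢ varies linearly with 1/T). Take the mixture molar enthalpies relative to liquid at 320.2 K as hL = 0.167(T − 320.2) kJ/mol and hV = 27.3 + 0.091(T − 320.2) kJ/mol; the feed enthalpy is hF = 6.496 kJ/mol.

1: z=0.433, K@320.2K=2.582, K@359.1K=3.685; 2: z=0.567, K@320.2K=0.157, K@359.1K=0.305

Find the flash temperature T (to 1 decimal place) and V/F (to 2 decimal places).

Adiabatic flash: solve Rachford–Rice at each trial T, then check hF = ψ·hV(T) + (1−ψ)·hL(T).
  T = 320.2 K: K = (2.582, 0.157), RR gives ψ = 0.155, H_out = 4.238 kJ/mol
  T = 359.1 K: K = (3.685, 0.305), RR gives ψ = 0.412, H_out = 16.522 kJ/mol
  T = 339.6 K: K = (3.115, 0.223), RR gives ψ = 0.289, H_out = 10.704 kJ/mol
  T = 329.9 K: K = (2.844, 0.188), RR gives ψ = 0.226, H_out = 7.616 kJ/mol
  T = 325.0 K: K = (2.710, 0.172), RR gives ψ = 0.191, H_out = 5.956 kJ/mol
  T = 327.4 K: K = (2.775, 0.180), RR gives ψ = 0.208, H_out = 6.779 kJ/mol
Linear interpolation between T = 325.0 (H_out = 5.956) and T = 327.4 (H_out = 6.779) on hF = 6.496 gives T ≈ 326.6 K, at which ψ = 0.20.

T = 326.6 K, V/F = 0.20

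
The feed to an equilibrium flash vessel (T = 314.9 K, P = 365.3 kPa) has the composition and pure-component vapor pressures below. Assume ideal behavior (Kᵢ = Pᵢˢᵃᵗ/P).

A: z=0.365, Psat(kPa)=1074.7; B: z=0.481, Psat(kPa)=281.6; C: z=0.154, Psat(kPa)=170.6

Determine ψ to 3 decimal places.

Raoult's law: Kᵢ = Pᵢˢᵃᵗ/P = Pᵢˢᵃᵗ/365.3.
  K_A = 1074.7/365.3 = 2.94197, K_B = 281.6/365.3 = 0.77087, K_C = 170.6/365.3 = 0.46701
Newton–Raphson from ψ = 0.61:
  ψ = 0.610: g = 0.0747, g' = -0.419 → ψ = 0.789
  ψ = 0.789: g = 0.0039, g' = -0.383 → ψ = 0.799
Converged at ψ = 0.799.

ψ = 0.799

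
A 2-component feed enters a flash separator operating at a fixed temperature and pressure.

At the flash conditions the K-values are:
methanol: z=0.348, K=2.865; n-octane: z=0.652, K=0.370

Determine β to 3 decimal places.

Let β = V/F and solve Σ zᵢ(Kᵢ−1)/(1+β(Kᵢ−1)) = 0.
Check two-phase: ΣzᵢKᵢ = 1.238 > 1 and Σzᵢ/Kᵢ = 1.884 > 1, so g(0) = 0.238 > 0 and g(1) = -0.884 < 0.
Newton–Raphson from β = 0.5:
  β = 0.500: g = -0.2638, g' = -0.876 → β = 0.199
  β = 0.199: g = 0.0040, g' = -0.982 → β = 0.203
Converged at β = 0.203.

β = 0.203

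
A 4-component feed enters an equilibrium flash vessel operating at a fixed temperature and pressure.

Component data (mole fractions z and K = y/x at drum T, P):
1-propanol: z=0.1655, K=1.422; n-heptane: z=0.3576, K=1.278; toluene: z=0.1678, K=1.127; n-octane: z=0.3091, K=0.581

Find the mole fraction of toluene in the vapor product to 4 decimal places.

y_toluene = 0.1776

Newton–Raphson from V/F = 0.5:
  V/F = 0.5000: g = 0.00115, g' = -0.1306 → V/F = 0.5088
Converged at V/F = 0.5088.
Compositions from xᵢ = zᵢ/(1+V/F(Kᵢ−1)), yᵢ = Kᵢxᵢ:
  1-propanol: x = 0.1362, y = 0.1937
  n-heptane: x = 0.3133, y = 0.4004
  toluene: x = 0.1576, y = 0.1776
  n-octane: x = 0.3929, y = 0.2282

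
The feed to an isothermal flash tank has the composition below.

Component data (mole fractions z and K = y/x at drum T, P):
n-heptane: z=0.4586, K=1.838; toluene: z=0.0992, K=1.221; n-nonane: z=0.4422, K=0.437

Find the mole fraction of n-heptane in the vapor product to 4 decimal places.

y_n-heptane = 0.6443

Material balance + equilibrium reduce to Σ zᵢ(Kᵢ−1)/(1+V/F(Kᵢ−1)) = 0.
Check two-phase: ΣzᵢKᵢ = 1.1573 > 1 and Σzᵢ/Kᵢ = 1.3427 > 1, so g(0) = 0.1573 > 0 and g(1) = -0.3427 < 0.
Iterate (Newton) starting at V/F = 0.62:
  V/F = 0.6200: g = -0.11027, g' = -0.4740 → V/F = 0.3874
  V/F = 0.3874: g = -0.00807, g' = -0.4169 → V/F = 0.3680
Converged at V/F = 0.3680.
Compositions from xᵢ = zᵢ/(1+V/F(Kᵢ−1)), yᵢ = Kᵢxᵢ:
  n-heptane: x = 0.3505, y = 0.6443
  toluene: x = 0.0917, y = 0.1120
  n-nonane: x = 0.5577, y = 0.2437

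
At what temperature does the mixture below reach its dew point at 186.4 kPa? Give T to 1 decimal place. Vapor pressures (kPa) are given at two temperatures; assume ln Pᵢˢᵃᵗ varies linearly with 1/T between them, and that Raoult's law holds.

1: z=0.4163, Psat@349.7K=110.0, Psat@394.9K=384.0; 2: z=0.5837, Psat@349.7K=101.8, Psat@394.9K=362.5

T = 368.9 K

Dew-point temperature: Σzᵢ·P/Pᵢˢᵃᵗ(T) = 1. Interpolate ln Pᵢˢᵃᵗ = aᵢ + bᵢ/T.
  T = 349.7 K: ΣzᵢP/Pᵢˢᵃᵗ = 1.7742
  T = 394.9 K: ΣzᵢP/Pᵢˢᵃᵗ = 0.5022
  T = 372.3 K: ΣzᵢP/Pᵢˢᵃᵗ = 0.9085
  T = 361.0 K: ΣzᵢP/Pᵢˢᵃᵗ = 1.2563
  T = 366.6 K: ΣzᵢP/Pᵢˢᵃᵗ = 1.0672
  T = 369.5 K: ΣzᵢP/Pᵢˢᵃᵗ = 0.9826
Interpolating between 366.6 K and 369.5 K gives T ≈ 368.9 K.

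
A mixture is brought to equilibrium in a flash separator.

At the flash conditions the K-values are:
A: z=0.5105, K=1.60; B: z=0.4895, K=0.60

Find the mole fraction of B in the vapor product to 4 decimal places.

Let ψ = V/F and solve Σ zᵢ(Kᵢ−1)/(1+ψ(Kᵢ−1)) = 0.
g(0) = ΣzᵢKᵢ − 1 = 0.1105 and g(1) = 1 − Σzᵢ/Kᵢ = -0.1349, so a root lies in (0, 1).
Binary case is linear: z₁(K₁−1)(1+ψ(K₂−1)) + z₂(K₂−1)(1+ψ(K₁−1)) = 0
⇒ ψ = [z₁(K₁−1)+z₂(K₂−1)] / [−(K₁−1)(K₂−1)] = 0.11050/0.24000 = 0.4604
Compositions from xᵢ = zᵢ/(1+ψ(Kᵢ−1)), yᵢ = Kᵢxᵢ:
  A: x = 0.4000, y = 0.6400
  B: x = 0.6000, y = 0.3600

y_B = 0.3600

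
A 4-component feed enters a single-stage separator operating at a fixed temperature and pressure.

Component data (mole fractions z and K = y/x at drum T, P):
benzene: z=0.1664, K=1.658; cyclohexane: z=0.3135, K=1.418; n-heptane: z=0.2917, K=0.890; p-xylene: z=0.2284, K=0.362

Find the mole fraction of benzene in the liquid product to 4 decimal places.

Rachford–Rice: g(β) = Σ zᵢ(Kᵢ−1)/(1+β(Kᵢ−1)) = 0.
g(0) = ΣzᵢKᵢ − 1 = 0.0627 and g(1) = 1 − Σzᵢ/Kᵢ = -0.2801, so a root lies in (0, 1).
Iterate (Newton) starting at β = 0.5:
  β = 0.5000: g = -0.05716, g' = -0.2827 → β = 0.2978
  β = 0.2978: g = -0.00499, g' = -0.2392 → β = 0.2770
  β = 0.2770: g = -0.00003, g' = -0.2365 → β = 0.2768
Converged at β = 0.2768.
Compositions from xᵢ = zᵢ/(1+β(Kᵢ−1)), yᵢ = Kᵢxᵢ:
  benzene: x = 0.1408, y = 0.2334
  cyclohexane: x = 0.2810, y = 0.3984
  n-heptane: x = 0.3009, y = 0.2678
  p-xylene: x = 0.2774, y = 0.1004

x_benzene = 0.1408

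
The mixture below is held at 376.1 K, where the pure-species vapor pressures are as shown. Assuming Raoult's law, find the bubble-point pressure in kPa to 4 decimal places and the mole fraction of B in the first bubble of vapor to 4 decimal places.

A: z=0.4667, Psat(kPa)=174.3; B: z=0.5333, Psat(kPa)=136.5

Pbub = 154.1413 kPa, y_B = 0.4723

At the bubble point ψ → 0, so ΣzᵢKᵢ = 1 with Kᵢ = Pᵢˢᵃᵗ/P ⇒ P = ΣzᵢPᵢˢᵃᵗ.
P = 0.4667·174.3 + 0.5333·136.5 = 154.1413 kPa
yᵢ = zᵢPᵢˢᵃᵗ/P ⇒ y_B = 0.5333·136.5/154.1413 = 0.4723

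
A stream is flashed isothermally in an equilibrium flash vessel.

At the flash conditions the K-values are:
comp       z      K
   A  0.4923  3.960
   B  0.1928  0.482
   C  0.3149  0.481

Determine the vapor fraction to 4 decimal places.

ψ = 0.7777

Rachford–Rice: g(ψ) = Σ zᵢ(Kᵢ−1)/(1+ψ(Kᵢ−1)) = 0.
Check two-phase: ΣzᵢKᵢ = 2.1939 > 1 and Σzᵢ/Kᵢ = 1.1790 > 1, so g(0) = 1.1939 > 0 and g(1) = -0.1790 < 0.
Newton–Raphson from ψ = 0.48:
  ψ = 0.4800: g = 0.25138, g' = -0.9781 → ψ = 0.7370
  ψ = 0.7370: g = 0.03181, g' = -0.7839 → ψ = 0.7776
  ψ = 0.7776: g = 0.00012, g' = -0.7792 → ψ = 0.7777
Converged at ψ = 0.7777.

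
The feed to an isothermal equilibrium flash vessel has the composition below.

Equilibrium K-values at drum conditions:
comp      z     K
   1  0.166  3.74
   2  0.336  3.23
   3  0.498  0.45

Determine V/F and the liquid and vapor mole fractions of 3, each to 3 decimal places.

V/F = 0.704, x_3 = 0.813, y_3 = 0.366

Rachford–Rice: g(V/F) = Σ zᵢ(Kᵢ−1)/(1+V/F(Kᵢ−1)) = 0.
Feasibility: ΣzᵢKᵢ = 1.930, Σzᵢ/Kᵢ = 1.255 — both > 1, two phases present.
Iterate (Newton) starting at V/F = 0.5:
  V/F = 0.500: g = 0.1684, g' = -0.882 → V/F = 0.691
  V/F = 0.691: g = 0.0103, g' = -0.800 → V/F = 0.704
Converged at V/F = 0.704.
Compositions from xᵢ = zᵢ/(1+V/F(Kᵢ−1)), yᵢ = Kᵢxᵢ:
  1: x = 0.057, y = 0.212
  2: x = 0.131, y = 0.422
  3: x = 0.813, y = 0.366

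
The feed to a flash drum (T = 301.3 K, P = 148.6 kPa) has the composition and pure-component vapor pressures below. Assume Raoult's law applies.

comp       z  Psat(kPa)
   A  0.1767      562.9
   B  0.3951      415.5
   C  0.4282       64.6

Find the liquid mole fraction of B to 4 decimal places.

x_B = 0.1619

Raoult's law: Kᵢ = Pᵢˢᵃᵗ/P = Pᵢˢᵃᵗ/148.6.
  K_A = 562.9/148.6 = 3.788022, K_B = 415.5/148.6 = 2.796097, K_C = 64.6/148.6 = 0.434724
Material balance + equilibrium reduce to Σ zᵢ(Kᵢ−1)/(1+ψ(Kᵢ−1)) = 0.
Feasibility: ΣzᵢKᵢ = 1.9602, Σzᵢ/Kᵢ = 1.1729 — both > 1, two phases present.
Newton–Raphson from ψ = 0.5:
  ψ = 0.5000: g = 0.24224, g' = -0.8593 → ψ = 0.7819
  ψ = 0.7819: g = 0.01630, g' = -0.7957 → ψ = 0.8024
  ψ = 0.8024: g = -0.00007, g' = -0.8032 → ψ = 0.8023
Converged at ψ = 0.8023.
Compositions from xᵢ = zᵢ/(1+ψ(Kᵢ−1)), yᵢ = Kᵢxᵢ:
  A: x = 0.0546, y = 0.2068
  B: x = 0.1619, y = 0.4526
  C: x = 0.7835, y = 0.3406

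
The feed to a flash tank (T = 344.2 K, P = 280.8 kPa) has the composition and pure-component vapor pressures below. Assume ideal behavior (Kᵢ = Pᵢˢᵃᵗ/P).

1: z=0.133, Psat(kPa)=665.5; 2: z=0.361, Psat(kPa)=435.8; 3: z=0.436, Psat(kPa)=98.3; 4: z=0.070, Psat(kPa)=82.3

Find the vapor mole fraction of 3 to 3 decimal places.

Raoult's law: Kᵢ = Pᵢˢᵃᵗ/P = Pᵢˢᵃᵗ/280.8.
  K_1 = 665.5/280.8 = 2.37001, K_2 = 435.8/280.8 = 1.55199, K_3 = 98.3/280.8 = 0.35007, K_4 = 82.3/280.8 = 0.29309
Rachford–Rice: g(V/F) = Σ zᵢ(Kᵢ−1)/(1+V/F(Kᵢ−1)) = 0.
g(0) = ΣzᵢKᵢ − 1 = 0.049 and g(1) = 1 − Σzᵢ/Kᵢ = -0.773, so a root lies in (0, 1).
Newton–Raphson from V/F = 0.5:
  V/F = 0.500: g = -0.2320, g' = -0.643 → V/F = 0.139
  V/F = 0.139: g = -0.0284, g' = -0.537 → V/F = 0.086
  V/F = 0.086: g = 0.0002, g' = -0.546 → V/F = 0.087
Converged at V/F = 0.087.
Compositions from xᵢ = zᵢ/(1+V/F(Kᵢ−1)), yᵢ = Kᵢxᵢ:
  1: x = 0.119, y = 0.282
  2: x = 0.345, y = 0.535
  3: x = 0.462, y = 0.162
  4: x = 0.075, y = 0.022

y_3 = 0.162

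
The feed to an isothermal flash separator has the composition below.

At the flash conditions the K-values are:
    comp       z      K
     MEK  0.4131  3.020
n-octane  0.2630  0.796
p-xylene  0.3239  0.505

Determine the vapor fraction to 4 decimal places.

ψ = 0.7780

Let ψ = V/F and solve Σ zᵢ(Kᵢ−1)/(1+ψ(Kᵢ−1)) = 0.
Feasibility: ΣzᵢKᵢ = 1.6205, Σzᵢ/Kᵢ = 1.1086 — both > 1, two phases present.
Newton iteration, ψ⁰ = 0.5:
  ψ = 0.5000: g = 0.14235, g' = -0.5709 → ψ = 0.7493
  ψ = 0.7493: g = 0.01378, g' = -0.4826 → ψ = 0.7779
  ψ = 0.7779: g = 0.00004, g' = -0.4803 → ψ = 0.7780
Converged at ψ = 0.7780.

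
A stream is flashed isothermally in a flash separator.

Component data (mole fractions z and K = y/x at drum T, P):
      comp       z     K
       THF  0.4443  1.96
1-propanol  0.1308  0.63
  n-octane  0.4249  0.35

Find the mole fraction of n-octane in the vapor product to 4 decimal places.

Iterate (Newton) starting at ψ = 0.5:
  ψ = 0.5000: g = -0.18035, g' = -0.6079 → ψ = 0.2033
  ψ = 0.2033: g = -0.01371, g' = -0.5459 → ψ = 0.1782
  ψ = 0.1782: g = 0.00003, g' = -0.5487 → ψ = 0.1783
Converged at ψ = 0.1783.
Compositions from xᵢ = zᵢ/(1+ψ(Kᵢ−1)), yᵢ = Kᵢxᵢ:
  THF: x = 0.3794, y = 0.7436
  1-propanol: x = 0.1400, y = 0.0882
  n-octane: x = 0.4806, y = 0.1682

y_n-octane = 0.1682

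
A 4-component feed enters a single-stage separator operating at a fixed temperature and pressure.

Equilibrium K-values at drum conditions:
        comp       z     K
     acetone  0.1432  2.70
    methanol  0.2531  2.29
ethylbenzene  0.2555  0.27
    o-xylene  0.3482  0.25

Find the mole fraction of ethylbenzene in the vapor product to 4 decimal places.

Let ψ = V/F and solve Σ zᵢ(Kᵢ−1)/(1+ψ(Kᵢ−1)) = 0.
Feasibility: ΣzᵢKᵢ = 1.1223, Σzᵢ/Kᵢ = 2.5027 — both > 1, two phases present.
Newton–Raphson from ψ = 0.5:
  ψ = 0.5000: g = -0.38150, g' = -1.1156 → ψ = 0.1580
  ψ = 0.1580: g = -0.04402, g' = -0.9738 → ψ = 0.1128
  ψ = 0.1128: g = 0.00071, g' = -1.0077 → ψ = 0.1136
Converged at ψ = 0.1136.
Compositions from xᵢ = zᵢ/(1+ψ(Kᵢ−1)), yᵢ = Kᵢxᵢ:
  acetone: x = 0.1200, y = 0.3241
  methanol: x = 0.2208, y = 0.5055
  ethylbenzene: x = 0.2786, y = 0.0752
  o-xylene: x = 0.3806, y = 0.0952

y_ethylbenzene = 0.0752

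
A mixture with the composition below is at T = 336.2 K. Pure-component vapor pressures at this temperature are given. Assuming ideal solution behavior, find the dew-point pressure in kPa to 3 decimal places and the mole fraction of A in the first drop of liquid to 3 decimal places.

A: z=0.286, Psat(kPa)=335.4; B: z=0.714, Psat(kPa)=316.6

At the dew point ψ → 1, so Σzᵢ/Kᵢ = 1 with Kᵢ = Pᵢˢᵃᵗ/P ⇒ 1/P = Σzᵢ/Pᵢˢᵃᵗ.
1/P = 0.286/335.4 + 0.714/316.6 = 0.003108 ⇒ P = 321.758 kPa
xᵢ = zᵢP/Pᵢˢᵃᵗ ⇒ x_A = 0.286·321.758/335.4 = 0.274

Pdew = 321.758 kPa, x_A = 0.274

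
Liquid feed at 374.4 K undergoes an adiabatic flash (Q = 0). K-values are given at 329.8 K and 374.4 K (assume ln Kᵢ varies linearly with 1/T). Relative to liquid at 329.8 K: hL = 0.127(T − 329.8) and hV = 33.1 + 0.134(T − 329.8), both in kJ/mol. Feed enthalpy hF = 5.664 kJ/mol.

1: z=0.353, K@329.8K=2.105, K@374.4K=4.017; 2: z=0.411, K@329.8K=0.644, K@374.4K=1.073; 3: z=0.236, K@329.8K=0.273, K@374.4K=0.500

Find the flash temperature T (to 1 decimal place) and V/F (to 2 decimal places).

T = 331.3 K, V/F = 0.17

Adiabatic flash: solve Rachford–Rice at each trial T, then check hF = ψ·hV(T) + (1−ψ)·hL(T).
  T = 329.8 K: K = (2.105, 0.644, 0.273), RR gives ψ = 0.127, H_out = 4.191 kJ/mol
  T = 374.4 K: K = (4.017, 1.073, 0.500), RR gives ψ = 1.000, H_out = 39.076 kJ/mol
  T = 352.1 K: K = (2.968, 0.845, 0.377), RR gives ψ = 0.625, H_out = 23.609 kJ/mol
  T = 341.0 K: K = (2.516, 0.741, 0.323), RR gives ψ = 0.391, H_out = 14.406 kJ/mol
  T = 335.4 K: K = (2.305, 0.692, 0.297), RR gives ψ = 0.266, H_out = 9.518 kJ/mol
  T = 332.6 K: K = (2.203, 0.668, 0.285), RR gives ψ = 0.198, H_out = 6.928 kJ/mol
  T = 331.2 K: K = (2.154, 0.656, 0.279), RR gives ψ = 0.163, H_out = 5.581 kJ/mol
Linear interpolation between T = 331.2 (H_out = 5.581) and T = 332.6 (H_out = 6.928) on hF = 5.664 gives T ≈ 331.3 K, at which ψ = 0.17.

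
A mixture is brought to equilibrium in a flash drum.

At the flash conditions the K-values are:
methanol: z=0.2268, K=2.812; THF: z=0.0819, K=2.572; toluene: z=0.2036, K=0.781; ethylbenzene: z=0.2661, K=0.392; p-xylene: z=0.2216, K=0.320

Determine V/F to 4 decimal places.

V/F = 0.1929

Rachford–Rice: g(V/F) = Σ zᵢ(Kᵢ−1)/(1+V/F(Kᵢ−1)) = 0.
g(0) = ΣzᵢKᵢ − 1 = 0.1826 and g(1) = 1 − Σzᵢ/Kᵢ = -0.7445, so a root lies in (0, 1).
Newton iteration, V/F⁰ = 0.39:
  V/F = 0.3900: g = -0.14529, g' = -0.7039 → V/F = 0.1836
  V/F = 0.1836: g = 0.00753, g' = -0.8102 → V/F = 0.1929
Converged at V/F = 0.1929.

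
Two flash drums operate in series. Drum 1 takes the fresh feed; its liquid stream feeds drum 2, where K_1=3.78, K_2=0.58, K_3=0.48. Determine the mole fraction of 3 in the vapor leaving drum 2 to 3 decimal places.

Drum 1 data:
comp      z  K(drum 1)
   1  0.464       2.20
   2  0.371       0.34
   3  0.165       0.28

Drum 1:
Let ψ₁ = V/F and solve Σ zᵢ(Kᵢ−1)/(1+ψ₁(Kᵢ−1)) = 0.
Check two-phase: ΣzᵢKᵢ = 1.193 > 1 and Σzᵢ/Kᵢ = 1.891 > 1, so g(0) = 0.193 > 0 and g(1) = -0.891 < 0.
Newton–Raphson from ψ₁ = 0.44:
  ψ₁ = 0.440: g = -0.1546, g' = -0.790 → ψ₁ = 0.244
  ψ₁ = 0.244: g = -0.0056, g' = -0.755 → ψ₁ = 0.237
Converged at ψ₁ = 0.237.
Drum-1 compositions:
  1: x = 0.361, y = 0.795
  2: x = 0.440, y = 0.150
  3: x = 0.199, y = 0.056
Drum-2 feed = drum-1 liquid: z₂ = (0.3613, 0.4398, 0.1989).
Drum 2:
Let ψ₂ = V/F and solve Σ zᵢ(Kᵢ−1)/(1+ψ₂(Kᵢ−1)) = 0.
Check two-phase: ΣzᵢKᵢ = 1.716 > 1 and Σzᵢ/Kᵢ = 1.268 > 1, so g(0) = 0.716 > 0 and g(1) = -0.268 < 0.
Newton–Raphson from ψ₂ = 0.5:
  ψ₂ = 0.500: g = 0.0466, g' = -0.711 → ψ₂ = 0.565
  ψ₂ = 0.565: g = 0.0017, g' = -0.663 → ψ₂ = 0.568
Converged at ψ₂ = 0.568.
  1: x = 0.140, y = 0.529
  2: x = 0.578, y = 0.335
  3: x = 0.282, y = 0.136

y_3 (drum 2) = 0.136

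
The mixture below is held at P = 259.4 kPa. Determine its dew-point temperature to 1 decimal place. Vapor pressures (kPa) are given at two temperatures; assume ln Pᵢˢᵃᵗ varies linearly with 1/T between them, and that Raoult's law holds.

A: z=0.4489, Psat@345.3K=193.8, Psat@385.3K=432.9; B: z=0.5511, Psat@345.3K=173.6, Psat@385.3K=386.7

T = 361.9 K

Dew-point temperature: Σzᵢ·P/Pᵢˢᵃᵗ(T) = 1. Interpolate ln Pᵢˢᵃᵗ = aᵢ + bᵢ/T.
  T = 345.3 K: ΣzᵢP/Pᵢˢᵃᵗ = 1.4243
  T = 385.3 K: ΣzᵢP/Pᵢˢᵃᵗ = 0.6387
  T = 365.3 K: ΣzᵢP/Pᵢˢᵃᵗ = 0.9331
  T = 355.3 K: ΣzᵢP/Pᵢˢᵃᵗ = 1.1460
  T = 360.3 K: ΣzᵢP/Pᵢˢᵃᵗ = 1.0326
  T = 362.8 K: ΣzᵢP/Pᵢˢᵃᵗ = 0.9812
Interpolating between 360.3 K and 362.8 K gives T ≈ 361.9 K.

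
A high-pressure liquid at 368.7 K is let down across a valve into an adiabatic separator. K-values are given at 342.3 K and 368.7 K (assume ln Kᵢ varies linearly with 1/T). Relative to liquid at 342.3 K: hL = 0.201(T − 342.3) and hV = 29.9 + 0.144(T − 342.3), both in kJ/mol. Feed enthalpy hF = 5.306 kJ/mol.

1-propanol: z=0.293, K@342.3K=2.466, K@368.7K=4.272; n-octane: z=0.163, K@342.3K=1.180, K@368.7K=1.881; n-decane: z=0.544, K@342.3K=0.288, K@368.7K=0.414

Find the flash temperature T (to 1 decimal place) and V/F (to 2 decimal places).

T = 345.6 K, V/F = 0.16

Adiabatic flash: solve Rachford–Rice at each trial T, then check hF = ψ·hV(T) + (1−ψ)·hL(T).
  T = 342.3 K: K = (2.466, 1.180, 0.288), RR gives ψ = 0.083, H_out = 2.489 kJ/mol
  T = 368.7 K: K = (4.272, 1.881, 0.414), RR gives ψ = 0.514, H_out = 19.906 kJ/mol
  T = 355.5 K: K = (3.279, 1.503, 0.348), RR gives ψ = 0.329, H_out = 12.245 kJ/mol
  T = 348.9 K: K = (2.851, 1.335, 0.317), RR gives ψ = 0.219, H_out = 7.788 kJ/mol
  T = 345.6 K: K = (2.653, 1.256, 0.302), RR gives ψ = 0.155, H_out = 5.274 kJ/mol
  T = 347.2 K: K = (2.748, 1.294, 0.309), RR gives ψ = 0.187, H_out = 6.522 kJ/mol
Linear interpolation between T = 345.6 (H_out = 5.274) and T = 347.2 (H_out = 6.522) on hF = 5.306 gives T ≈ 345.6 K, at which ψ = 0.16.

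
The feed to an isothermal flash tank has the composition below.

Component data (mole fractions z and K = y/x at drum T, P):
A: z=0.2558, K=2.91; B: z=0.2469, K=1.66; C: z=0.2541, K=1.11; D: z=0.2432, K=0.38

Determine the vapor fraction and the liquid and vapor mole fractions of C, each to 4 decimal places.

Let ψ = V/F and solve Σ zᵢ(Kᵢ−1)/(1+ψ(Kᵢ−1)) = 0.
Check two-phase: ΣzᵢKᵢ = 1.5287 > 1 and Σzᵢ/Kᵢ = 1.1056 > 1, so g(0) = 0.5287 > 0 and g(1) = -0.1056 < 0.
Newton iteration, ψ⁰ = 0.5:
  ψ = 0.5000: g = 0.18040, g' = -0.5041 → ψ = 0.8579
  ψ = 0.8579: g = -0.00736, g' = -0.6071 → ψ = 0.8458
  ψ = 0.8458: g = -0.00006, g' = -0.5965 → ψ = 0.8457
Converged at ψ = 0.8457.
Compositions from xᵢ = zᵢ/(1+ψ(Kᵢ−1)), yᵢ = Kᵢxᵢ:
  A: x = 0.0978, y = 0.2846
  B: x = 0.1585, y = 0.2630
  C: x = 0.2325, y = 0.2580
  D: x = 0.5113, y = 0.1943

ψ = 0.8457, x_C = 0.2325, y_C = 0.2580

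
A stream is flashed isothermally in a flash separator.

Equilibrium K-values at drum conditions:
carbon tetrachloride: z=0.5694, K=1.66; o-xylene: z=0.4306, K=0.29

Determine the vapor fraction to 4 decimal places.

Material balance + equilibrium reduce to Σ zᵢ(Kᵢ−1)/(1+ψ(Kᵢ−1)) = 0.
Check two-phase: ΣzᵢKᵢ = 1.0701 > 1 and Σzᵢ/Kᵢ = 1.8278 > 1, so g(0) = 0.0701 > 0 and g(1) = -0.8278 < 0.
Binary case is linear: z₁(K₁−1)(1+ψ(K₂−1)) + z₂(K₂−1)(1+ψ(K₁−1)) = 0
⇒ ψ = [z₁(K₁−1)+z₂(K₂−1)] / [−(K₁−1)(K₂−1)] = 0.07008/0.46860 = 0.1495

ψ = 0.1495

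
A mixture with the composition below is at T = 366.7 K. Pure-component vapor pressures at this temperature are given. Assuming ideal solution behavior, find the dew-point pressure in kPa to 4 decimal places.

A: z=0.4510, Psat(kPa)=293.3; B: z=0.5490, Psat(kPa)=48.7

At the dew point ψ → 1, so Σzᵢ/Kᵢ = 1 with Kᵢ = Pᵢˢᵃᵗ/P ⇒ 1/P = Σzᵢ/Pᵢˢᵃᵗ.
1/P = 0.4510/293.3 + 0.5490/48.7 = 0.0128108 ⇒ P = 78.0593 kPa

Pdew = 78.0593 kPa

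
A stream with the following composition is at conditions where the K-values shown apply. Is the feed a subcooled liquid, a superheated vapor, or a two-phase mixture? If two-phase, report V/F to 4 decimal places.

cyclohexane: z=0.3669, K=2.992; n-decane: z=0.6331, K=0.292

ΣzᵢKᵢ = 1.2826; Σzᵢ/Kᵢ = 2.2908.
Both exceed 1, so a two-phase solution exists.
Rachford–Rice: g(ψ) = Σ zᵢ(Kᵢ−1)/(1+ψ(Kᵢ−1)) = 0.
Binary case is linear: z₁(K₁−1)(1+ψ(K₂−1)) + z₂(K₂−1)(1+ψ(K₁−1)) = 0
⇒ ψ = [z₁(K₁−1)+z₂(K₂−1)] / [−(K₁−1)(K₂−1)] = 0.28263/1.41034 = 0.2004

two-phase, V/F = 0.2004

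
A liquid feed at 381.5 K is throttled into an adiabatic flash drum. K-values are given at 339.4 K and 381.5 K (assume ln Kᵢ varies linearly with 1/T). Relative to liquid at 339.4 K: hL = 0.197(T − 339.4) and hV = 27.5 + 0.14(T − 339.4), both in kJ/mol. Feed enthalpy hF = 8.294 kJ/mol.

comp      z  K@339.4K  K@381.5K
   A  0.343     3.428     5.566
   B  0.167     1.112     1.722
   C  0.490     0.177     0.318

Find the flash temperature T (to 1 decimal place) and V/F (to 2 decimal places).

T = 341.5 K, V/F = 0.29

Adiabatic flash: solve Rachford–Rice at each trial T, then check hF = ψ·hV(T) + (1−ψ)·hL(T).
  T = 339.4 K: K = (3.428, 1.112, 0.177), RR gives ψ = 0.272, H_out = 7.483 kJ/mol
  T = 381.5 K: K = (5.566, 1.722, 0.318), RR gives ψ = 0.548, H_out = 22.048 kJ/mol
  T = 360.4 K: K = (4.428, 1.401, 0.241), RR gives ψ = 0.415, H_out = 15.052 kJ/mol
  T = 349.9 K: K = (3.911, 1.252, 0.208), RR gives ψ = 0.347, H_out = 11.402 kJ/mol
  T = 344.6 K: K = (3.663, 1.181, 0.192), RR gives ψ = 0.310, H_out = 9.467 kJ/mol
  T = 342.0 K: K = (3.544, 1.146, 0.184), RR gives ψ = 0.292, H_out = 8.487 kJ/mol
  T = 340.7 K: K = (3.486, 1.129, 0.181), RR gives ψ = 0.282, H_out = 7.988 kJ/mol
Linear interpolation between T = 340.7 (H_out = 7.988) and T = 342.0 (H_out = 8.487) on hF = 8.294 gives T ≈ 341.5 K, at which ψ = 0.29.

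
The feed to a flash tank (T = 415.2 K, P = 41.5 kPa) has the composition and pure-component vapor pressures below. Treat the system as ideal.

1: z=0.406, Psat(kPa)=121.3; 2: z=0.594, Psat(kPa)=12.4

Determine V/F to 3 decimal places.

Raoult's law: Kᵢ = Pᵢˢᵃᵗ/P = Pᵢˢᵃᵗ/41.5.
  K_1 = 121.3/41.5 = 2.92289, K_2 = 12.4/41.5 = 0.29880
Material balance + equilibrium reduce to Σ zᵢ(Kᵢ−1)/(1+V/F(Kᵢ−1)) = 0.
g(0) = ΣzᵢKᵢ − 1 = 0.364 and g(1) = 1 − Σzᵢ/Kᵢ = -1.127, so a root lies in (0, 1).
Iterate (Newton) starting at V/F = 0.39:
  V/F = 0.390: g = -0.1272, g' = -1.044 → V/F = 0.268
  V/F = 0.268: g = 0.0021, g' = -1.097 → V/F = 0.270
Converged at V/F = 0.270.

V/F = 0.270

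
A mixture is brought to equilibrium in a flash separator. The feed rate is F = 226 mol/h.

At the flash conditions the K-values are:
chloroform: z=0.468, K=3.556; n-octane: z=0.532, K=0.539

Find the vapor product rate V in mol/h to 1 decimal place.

Let ψ = V/F and solve Σ zᵢ(Kᵢ−1)/(1+ψ(Kᵢ−1)) = 0.
Feasibility: ΣzᵢKᵢ = 1.951, Σzᵢ/Kᵢ = 1.119 — both > 1, two phases present.
Binary case is linear: z₁(K₁−1)(1+ψ(K₂−1)) + z₂(K₂−1)(1+ψ(K₁−1)) = 0
⇒ ψ = [z₁(K₁−1)+z₂(K₂−1)] / [−(K₁−1)(K₂−1)] = 0.9510/1.1783 = 0.807
Then V = ψ·F = 0.8070·226 = 182.4 mol/h and L = F − V = 43.6 mol/h.

V = 182.4 mol/h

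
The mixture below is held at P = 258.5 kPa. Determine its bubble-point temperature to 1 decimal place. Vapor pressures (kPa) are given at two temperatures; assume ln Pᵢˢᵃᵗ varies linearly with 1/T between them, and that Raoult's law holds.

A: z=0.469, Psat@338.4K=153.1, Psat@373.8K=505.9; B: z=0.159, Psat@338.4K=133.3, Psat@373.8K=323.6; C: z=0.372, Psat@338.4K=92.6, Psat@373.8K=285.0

T = 359.8 K

Bubble-point temperature: ΣzᵢPᵢˢᵃᵗ(T) = P. Interpolate ln Pᵢˢᵃᵗ = aᵢ + bᵢ/T.
  T = 338.4 K: ΣzᵢPᵢˢᵃᵗ = 127.45 kPa
  T = 373.8 K: ΣzᵢPᵢˢᵃᵗ = 394.74 kPa
  T = 356.1 K: ΣzᵢPᵢˢᵃᵗ = 230.36 kPa
  T = 365.0 K: ΣzᵢPᵢˢᵃᵗ = 303.90 kPa
  T = 360.6 K: ΣzᵢPᵢˢᵃᵗ = 265.43 kPa
  T = 358.4 K: ΣzᵢPᵢˢᵃᵗ = 247.77 kPa
  T = 359.5 K: ΣzᵢPᵢˢᵃᵗ = 256.48 kPa
  T = 360.1 K: ΣzᵢPᵢˢᵃᵗ = 261.33 kPa
  T = 359.8 K: ΣzᵢPᵢˢᵃᵗ = 258.89 kPa
Interpolating between 359.5 K and 359.8 K gives T ≈ 359.8 K.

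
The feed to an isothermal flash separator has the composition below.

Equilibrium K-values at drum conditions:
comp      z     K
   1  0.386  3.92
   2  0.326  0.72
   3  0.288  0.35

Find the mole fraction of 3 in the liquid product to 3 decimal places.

Material balance + equilibrium reduce to Σ zᵢ(Kᵢ−1)/(1+β(Kᵢ−1)) = 0.
Check two-phase: ΣzᵢKᵢ = 1.849 > 1 and Σzᵢ/Kᵢ = 1.374 > 1, so g(0) = 0.849 > 0 and g(1) = -0.374 < 0.
Newton iteration, β⁰ = 0.43:
  β = 0.430: g = 0.1361, g' = -0.914 → β = 0.579
  β = 0.579: g = 0.0099, g' = -0.804 → β = 0.591
Converged at β = 0.591.
Compositions from xᵢ = zᵢ/(1+β(Kᵢ−1)), yᵢ = Kᵢxᵢ:
  1: x = 0.142, y = 0.555
  2: x = 0.391, y = 0.281
  3: x = 0.468, y = 0.164

x_3 = 0.468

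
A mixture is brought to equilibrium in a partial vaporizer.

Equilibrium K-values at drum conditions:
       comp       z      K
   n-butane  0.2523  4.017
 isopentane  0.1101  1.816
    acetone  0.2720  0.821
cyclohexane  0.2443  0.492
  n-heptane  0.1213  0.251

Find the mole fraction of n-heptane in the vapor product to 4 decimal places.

y_n-heptane = 0.0489

Newton–Raphson from ψ = 0.5:
  ψ = 0.5000: g = 0.00217, g' = -0.6997 → ψ = 0.5031
Converged at ψ = 0.5031.
Compositions from xᵢ = zᵢ/(1+ψ(Kᵢ−1)), yᵢ = Kᵢxᵢ:
  n-butane: x = 0.1002, y = 0.4025
  isopentane: x = 0.0781, y = 0.1417
  acetone: x = 0.2989, y = 0.2454
  cyclohexane: x = 0.3282, y = 0.1615
  n-heptane: x = 0.1946, y = 0.0489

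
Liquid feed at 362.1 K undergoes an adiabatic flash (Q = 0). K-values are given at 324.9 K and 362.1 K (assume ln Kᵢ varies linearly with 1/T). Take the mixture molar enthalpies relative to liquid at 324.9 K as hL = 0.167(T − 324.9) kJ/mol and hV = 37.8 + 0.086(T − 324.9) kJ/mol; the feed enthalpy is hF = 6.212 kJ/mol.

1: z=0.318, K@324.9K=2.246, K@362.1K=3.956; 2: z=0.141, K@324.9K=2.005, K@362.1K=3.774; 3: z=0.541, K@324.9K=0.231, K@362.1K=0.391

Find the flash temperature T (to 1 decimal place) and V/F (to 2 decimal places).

T = 326.3 K, V/F = 0.16

Adiabatic flash: solve Rachford–Rice at each trial T, then check hF = ψ·hV(T) + (1−ψ)·hL(T).
  T = 324.9 K: K = (2.246, 2.005, 0.231), RR gives ψ = 0.135, H_out = 5.091 kJ/mol
  T = 362.1 K: K = (3.956, 3.774, 0.391), RR gives ψ = 0.567, H_out = 25.938 kJ/mol
  T = 343.5 K: K = (3.027, 2.798, 0.305), RR gives ψ = 0.383, H_out = 17.023 kJ/mol
  T = 334.2 K: K = (2.618, 2.380, 0.266), RR gives ψ = 0.275, H_out = 11.739 kJ/mol
  T = 329.5 K: K = (2.426, 2.185, 0.248), RR gives ψ = 0.210, H_out = 8.614 kJ/mol
  T = 327.2 K: K = (2.335, 2.094, 0.239), RR gives ψ = 0.174, H_out = 6.921 kJ/mol
Linear interpolation between T = 324.9 (H_out = 5.091) and T = 327.2 (H_out = 6.921) on hF = 6.212 gives T ≈ 326.3 K, at which ψ = 0.16.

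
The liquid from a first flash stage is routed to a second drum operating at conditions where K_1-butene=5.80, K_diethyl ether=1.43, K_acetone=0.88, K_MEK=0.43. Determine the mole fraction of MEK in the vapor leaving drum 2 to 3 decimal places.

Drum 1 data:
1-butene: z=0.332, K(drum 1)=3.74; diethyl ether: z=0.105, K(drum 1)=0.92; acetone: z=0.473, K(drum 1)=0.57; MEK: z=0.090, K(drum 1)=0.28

Drum 1:
Newton iteration, ψ₁⁰ = 0.52:
  ψ₁ = 0.520: g = 0.0008, g' = -0.689 → ψ₁ = 0.521
Converged at ψ₁ = 0.521.
Drum-1 compositions:
  1-butene: x = 0.137, y = 0.511
  diethyl ether: x = 0.110, y = 0.101
  acetone: x = 0.610, y = 0.347
  MEK: x = 0.144, y = 0.040
Drum-2 feed = drum-1 liquid: z₂ = (0.1367, 0.1096, 0.6096, 0.1441).
Drum 2:
Let ψ₂ = V/F and solve Σ zᵢ(Kᵢ−1)/(1+ψ₂(Kᵢ−1)) = 0.
Feasibility: ΣzᵢKᵢ = 1.548, Σzᵢ/Kᵢ = 1.128 — both > 1, two phases present.
Iterate (Newton) starting at ψ₂ = 0.69:
  ψ₂ = 0.690: g = -0.0266, g' = -0.319 → ψ₂ = 0.607
  ψ₂ = 0.607: g = 0.0007, g' = -0.338 → ψ₂ = 0.609
Converged at ψ₂ = 0.609.
  1-butene: x = 0.035, y = 0.202
  diethyl ether: x = 0.087, y = 0.124
  acetone: x = 0.658, y = 0.579
  MEK: x = 0.221, y = 0.095

y_MEK (drum 2) = 0.095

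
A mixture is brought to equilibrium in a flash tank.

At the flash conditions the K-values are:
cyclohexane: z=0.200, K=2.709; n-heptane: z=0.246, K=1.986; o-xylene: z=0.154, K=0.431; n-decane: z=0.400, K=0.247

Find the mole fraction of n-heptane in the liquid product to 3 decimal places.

Rachford–Rice: g(ψ) = Σ zᵢ(Kᵢ−1)/(1+ψ(Kᵢ−1)) = 0.
Feasibility: ΣzᵢKᵢ = 1.196, Σzᵢ/Kᵢ = 2.174 — both > 1, two phases present.
Newton iteration, ψ⁰ = 0.5:
  ψ = 0.500: g = -0.2588, g' = -0.958 → ψ = 0.230
  ψ = 0.230: g = -0.0219, g' = -0.858 → ψ = 0.204
Converged at ψ = 0.204.
Compositions from xᵢ = zᵢ/(1+ψ(Kᵢ−1)), yᵢ = Kᵢxᵢ:
  cyclohexane: x = 0.148, y = 0.402
  n-heptane: x = 0.205, y = 0.407
  o-xylene: x = 0.174, y = 0.075
  n-decane: x = 0.473, y = 0.117

x_n-heptane = 0.205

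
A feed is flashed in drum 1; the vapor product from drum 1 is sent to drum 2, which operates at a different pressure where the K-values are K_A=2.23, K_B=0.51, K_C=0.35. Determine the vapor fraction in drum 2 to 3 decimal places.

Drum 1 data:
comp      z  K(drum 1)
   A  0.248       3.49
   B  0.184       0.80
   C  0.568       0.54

Drum 1:
Rachford–Rice: g(ψ₁) = Σ zᵢ(Kᵢ−1)/(1+ψ₁(Kᵢ−1)) = 0.
Check two-phase: ΣzᵢKᵢ = 1.319 > 1 and Σzᵢ/Kᵢ = 1.353 > 1, so g(0) = 0.319 > 0 and g(1) = -0.353 < 0.
Newton–Raphson from ψ₁ = 0.5:
  ψ₁ = 0.500: g = -0.1051, g' = -0.517 → ψ₁ = 0.297
  ψ₁ = 0.297: g = 0.0135, g' = -0.678 → ψ₁ = 0.317
Converged at ψ₁ = 0.317.
Drum-1 compositions:
  A: x = 0.139, y = 0.484
  B: x = 0.196, y = 0.157
  C: x = 0.665, y = 0.359
Drum-2 feed = drum-1 vapor: z₂ = (0.4838, 0.1572, 0.3591).
Drum 2:
Rachford–Rice: g(ψ₂) = Σ zᵢ(Kᵢ−1)/(1+ψ₂(Kᵢ−1)) = 0.
Feasibility: ΣzᵢKᵢ = 1.285, Σzᵢ/Kᵢ = 1.551 — both > 1, two phases present.
Newton iteration, ψ₂⁰ = 0.34:
  ψ₂ = 0.340: g = 0.0276, g' = -0.668 → ψ₂ = 0.381
Converged at ψ₂ = 0.381.
  A: x = 0.329, y = 0.734
  B: x = 0.193, y = 0.099
  C: x = 0.477, y = 0.167

V/F (drum 2) = 0.381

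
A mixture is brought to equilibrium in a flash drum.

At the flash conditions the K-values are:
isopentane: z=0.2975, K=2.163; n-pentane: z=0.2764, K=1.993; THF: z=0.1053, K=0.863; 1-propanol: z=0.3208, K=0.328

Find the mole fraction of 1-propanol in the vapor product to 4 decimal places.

y_1-propanol = 0.1760

Newton iteration, β⁰ = 0.67:
  β = 0.6700: g = -0.04874, g' = -0.7071 → β = 0.6011
  β = 0.6011: g = -0.00187, g' = -0.6563 → β = 0.5982
Converged at β = 0.5982.
Compositions from xᵢ = zᵢ/(1+β(Kᵢ−1)), yᵢ = Kᵢxᵢ:
  isopentane: x = 0.1754, y = 0.3795
  n-pentane: x = 0.1734, y = 0.3456
  THF: x = 0.1147, y = 0.0990
  1-propanol: x = 0.5365, y = 0.1760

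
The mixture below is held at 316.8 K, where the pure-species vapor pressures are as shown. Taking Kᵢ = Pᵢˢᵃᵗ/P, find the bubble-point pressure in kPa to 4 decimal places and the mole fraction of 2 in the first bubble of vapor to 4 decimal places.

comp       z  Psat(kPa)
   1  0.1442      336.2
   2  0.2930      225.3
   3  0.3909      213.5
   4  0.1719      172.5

At the bubble point ψ → 0, so ΣzᵢKᵢ = 1 with Kᵢ = Pᵢˢᵃᵗ/P ⇒ P = ΣzᵢPᵢˢᵃᵗ.
P = 0.1442·336.2 + 0.2930·225.3 + 0.3909·213.5 + 0.1719·172.5 = 227.6028 kPa
yᵢ = zᵢPᵢˢᵃᵗ/P ⇒ y_2 = 0.2930·225.3/227.6028 = 0.2900

Pbub = 227.6028 kPa, y_2 = 0.2900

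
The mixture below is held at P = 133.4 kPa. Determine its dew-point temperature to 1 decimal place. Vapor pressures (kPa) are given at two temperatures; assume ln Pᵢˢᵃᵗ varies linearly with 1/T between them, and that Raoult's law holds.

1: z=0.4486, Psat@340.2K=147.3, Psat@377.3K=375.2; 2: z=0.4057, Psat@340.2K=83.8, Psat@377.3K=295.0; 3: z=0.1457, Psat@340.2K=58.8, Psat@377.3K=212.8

Dew-point temperature: Σzᵢ·P/Pᵢˢᵃᵗ(T) = 1. Interpolate ln Pᵢˢᵃᵗ = aᵢ + bᵢ/T.
  T = 340.2 K: ΣzᵢP/Pᵢˢᵃᵗ = 1.3826
  T = 377.3 K: ΣzᵢP/Pᵢˢᵃᵗ = 0.4343
  T = 358.8 K: ΣzᵢP/Pᵢˢᵃᵗ = 0.7486
  T = 349.5 K: ΣzᵢP/Pᵢˢᵃᵗ = 1.0082
  T = 354.1 K: ΣzᵢP/Pᵢˢᵃᵗ = 0.8683
  T = 351.8 K: ΣzᵢP/Pᵢˢᵃᵗ = 0.9351
  T = 350.6 K: ΣzᵢP/Pᵢˢᵃᵗ = 0.9725
  T = 350.1 K: ΣzᵢP/Pᵢˢᵃᵗ = 0.9885
Interpolating between 349.5 K and 350.1 K gives T ≈ 349.7 K.

T = 349.7 K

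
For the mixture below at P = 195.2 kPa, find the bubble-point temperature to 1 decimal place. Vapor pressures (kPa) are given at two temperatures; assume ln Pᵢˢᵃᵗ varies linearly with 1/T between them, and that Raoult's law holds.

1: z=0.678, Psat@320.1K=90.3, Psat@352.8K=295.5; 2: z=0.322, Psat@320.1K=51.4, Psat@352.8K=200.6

Bubble-point temperature: ΣzᵢPᵢˢᵃᵗ(T) = P. Interpolate ln Pᵢˢᵃᵗ = aᵢ + bᵢ/T.
  T = 320.1 K: ΣzᵢPᵢˢᵃᵗ = 77.77 kPa
  T = 352.8 K: ΣzᵢPᵢˢᵃᵗ = 264.94 kPa
  T = 336.5 K: ΣzᵢPᵢˢᵃᵗ = 148.06 kPa
  T = 344.6 K: ΣzᵢPᵢˢᵃᵗ = 199.04 kPa
  T = 340.6 K: ΣzᵢPᵢˢᵃᵗ = 172.28 kPa
  T = 342.6 K: ΣzᵢPᵢˢᵃᵗ = 185.25 kPa
  T = 343.6 K: ΣzᵢPᵢˢᵃᵗ = 192.04 kPa
Interpolating between 343.6 K and 344.6 K gives T ≈ 344.1 K.

T = 344.1 K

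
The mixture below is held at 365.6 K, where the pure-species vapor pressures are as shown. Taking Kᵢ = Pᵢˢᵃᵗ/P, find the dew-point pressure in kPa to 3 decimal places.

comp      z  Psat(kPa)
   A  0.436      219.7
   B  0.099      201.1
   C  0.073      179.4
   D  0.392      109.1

At the dew point ψ → 1, so Σzᵢ/Kᵢ = 1 with Kᵢ = Pᵢˢᵃᵗ/P ⇒ 1/P = Σzᵢ/Pᵢˢᵃᵗ.
1/P = 0.436/219.7 + 0.099/201.1 + 0.073/179.4 + 0.392/109.1 = 0.006477 ⇒ P = 154.398 kPa

Pdew = 154.398 kPa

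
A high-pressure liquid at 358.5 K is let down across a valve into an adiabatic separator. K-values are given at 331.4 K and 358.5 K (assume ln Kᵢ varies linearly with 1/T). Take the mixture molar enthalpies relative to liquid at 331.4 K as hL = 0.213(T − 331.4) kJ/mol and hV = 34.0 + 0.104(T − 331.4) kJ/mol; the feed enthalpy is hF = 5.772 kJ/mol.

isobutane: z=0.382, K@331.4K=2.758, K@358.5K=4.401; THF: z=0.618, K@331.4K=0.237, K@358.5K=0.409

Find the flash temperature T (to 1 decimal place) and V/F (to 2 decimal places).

T = 332.5 K, V/F = 0.16

Adiabatic flash: solve Rachford–Rice at each trial T, then check hF = ψ·hV(T) + (1−ψ)·hL(T).
  T = 331.4 K: K = (2.758, 0.237), RR gives ψ = 0.149, H_out = 5.070 kJ/mol
  T = 358.5 K: K = (4.401, 0.409), RR gives ψ = 0.465, H_out = 20.198 kJ/mol
  T = 344.9 K: K = (3.513, 0.314), RR gives ψ = 0.311, H_out = 13.000 kJ/mol
  T = 338.1 K: K = (3.117, 0.273), RR gives ψ = 0.234, H_out = 9.209 kJ/mol
  T = 334.8 K: K = (2.937, 0.255), RR gives ψ = 0.194, H_out = 7.237 kJ/mol
  T = 333.1 K: K = (2.846, 0.246), RR gives ψ = 0.172, H_out = 6.173 kJ/mol
Linear interpolation between T = 331.4 (H_out = 5.070) and T = 333.1 (H_out = 6.173) on hF = 5.772 gives T ≈ 332.5 K, at which ψ = 0.16.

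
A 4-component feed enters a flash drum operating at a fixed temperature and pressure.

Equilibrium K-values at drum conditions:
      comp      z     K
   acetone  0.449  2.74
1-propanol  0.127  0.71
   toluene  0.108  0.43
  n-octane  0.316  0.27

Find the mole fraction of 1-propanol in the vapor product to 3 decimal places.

y_1-propanol = 0.103

Iterate (Newton) starting at V/F = 0.5:
  V/F = 0.500: g = -0.0747, g' = -0.890 → V/F = 0.416
  V/F = 0.416: g = -0.0007, g' = -0.879 → V/F = 0.415
Converged at V/F = 0.415.
Compositions from xᵢ = zᵢ/(1+V/F(Kᵢ−1)), yᵢ = Kᵢxᵢ:
  acetone: x = 0.261, y = 0.714
  1-propanol: x = 0.144, y = 0.103
  toluene: x = 0.141, y = 0.061
  n-octane: x = 0.453, y = 0.122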